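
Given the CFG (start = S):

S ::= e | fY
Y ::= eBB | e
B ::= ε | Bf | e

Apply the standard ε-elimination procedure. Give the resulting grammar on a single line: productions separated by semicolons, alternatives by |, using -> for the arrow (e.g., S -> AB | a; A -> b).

S -> e | fY; B -> e | f | Bf; Y -> e | eB | eBB

Nullable set: {B}.
Drop B -> ε.
B -> Bf: B nullable, giving Bf | f.
Y -> eBB: B, B nullable, giving e | eB | eBB.
Unchanged (no nullable symbols): S -> e; S -> fY; B -> e; Y -> e.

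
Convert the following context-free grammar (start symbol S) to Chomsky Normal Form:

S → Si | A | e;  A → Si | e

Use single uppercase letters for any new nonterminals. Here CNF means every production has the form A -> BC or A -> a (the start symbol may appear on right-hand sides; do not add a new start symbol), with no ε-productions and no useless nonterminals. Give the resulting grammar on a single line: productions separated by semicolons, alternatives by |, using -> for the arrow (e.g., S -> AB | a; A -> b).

No ε-productions.
After unit-elimination: S -> e | Si; A -> e | Si.
TERM: introduce B -> i and substitute in every rule of length ≥2.
Drop unreachable/unproductive: A.

S -> e | SB; B -> i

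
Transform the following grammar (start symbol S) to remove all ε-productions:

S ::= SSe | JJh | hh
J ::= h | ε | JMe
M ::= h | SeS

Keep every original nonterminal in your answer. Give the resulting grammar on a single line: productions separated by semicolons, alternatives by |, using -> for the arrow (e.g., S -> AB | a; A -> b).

S -> h | Jh | hh | JJh | SSe; J -> h | Me | JMe; M -> h | SeS

Nullable set: {J}.
S -> JJh: J, J nullable, giving JJh | Jh | h.
Drop J -> ε.
J -> JMe: J nullable, giving JMe | Me.
Unchanged (no nullable symbols): S -> SSe; S -> hh; J -> h; M -> SeS; M -> h.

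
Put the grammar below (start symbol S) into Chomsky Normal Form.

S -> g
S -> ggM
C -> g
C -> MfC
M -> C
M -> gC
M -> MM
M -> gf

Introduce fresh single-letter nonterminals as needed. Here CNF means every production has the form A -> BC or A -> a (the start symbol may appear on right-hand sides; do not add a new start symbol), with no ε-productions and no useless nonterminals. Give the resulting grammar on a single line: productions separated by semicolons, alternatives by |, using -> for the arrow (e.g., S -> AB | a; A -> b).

No ε-productions.
After unit-elimination: S -> g | ggM; C -> g | MfC; M -> g | MM | gC | gf | MfC.
TERM: introduce A -> f, B -> g and substitute in every rule of length ≥2.
BIN: C -> MAC becomes C -> MD, D -> AC; M -> MAC becomes M -> ME, E -> AC; S -> BBM becomes S -> BF, F -> BM.

S -> g | BF; A -> f; B -> g; C -> g | MD; D -> AC; E -> AC; F -> BM; M -> g | BA | BC | ME | MM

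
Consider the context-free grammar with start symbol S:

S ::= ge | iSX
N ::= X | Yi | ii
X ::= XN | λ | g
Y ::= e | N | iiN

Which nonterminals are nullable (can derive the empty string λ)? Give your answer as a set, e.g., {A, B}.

{N, X, Y}

Directly nullable (have an ε-rule): {X}.
N is nullable via N -> X (every symbol on the right is already known nullable).
Y is nullable via Y -> N (every symbol on the right is already known nullable).
Not nullable: S — each has a terminal in every rule's right-hand side or depends on a non-nullable symbol.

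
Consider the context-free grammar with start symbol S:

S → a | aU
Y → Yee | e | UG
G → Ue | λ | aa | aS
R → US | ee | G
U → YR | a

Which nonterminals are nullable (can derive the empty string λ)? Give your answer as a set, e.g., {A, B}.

Directly nullable (have an ε-rule): {G}.
R is nullable via R -> G (every symbol on the right is already known nullable).
Not nullable: S, U, Y — each has a terminal in every rule's right-hand side or depends on a non-nullable symbol.

{G, R}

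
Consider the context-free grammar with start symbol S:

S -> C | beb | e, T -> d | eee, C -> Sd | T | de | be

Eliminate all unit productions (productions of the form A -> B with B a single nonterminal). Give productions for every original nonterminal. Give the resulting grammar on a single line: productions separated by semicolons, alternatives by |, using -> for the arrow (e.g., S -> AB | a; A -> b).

S -> d | e | Sd | be | de | beb | eee; C -> d | Sd | be | de | eee; T -> d | eee

Unit productions: C->T, S->C.
Unit pairs (A ⇒* B via units): (C,T), (S,C), (S,T).
S: inherits non-unit rules of {C, S, T} → Sd | be | beb | d | de | e | eee.
C: inherits non-unit rules of {C, T} → Sd | be | d | de | eee.
T: inherits non-unit rules of {T} → d | eee.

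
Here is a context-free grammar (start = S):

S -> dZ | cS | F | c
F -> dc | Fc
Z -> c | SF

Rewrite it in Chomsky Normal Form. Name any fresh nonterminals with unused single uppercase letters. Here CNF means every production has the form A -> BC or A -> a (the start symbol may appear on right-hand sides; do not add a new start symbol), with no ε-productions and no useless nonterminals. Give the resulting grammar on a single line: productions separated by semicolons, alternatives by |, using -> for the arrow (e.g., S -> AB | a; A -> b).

No ε-productions.
After unit-elimination: S -> c | Fc | cS | dZ | dc; F -> Fc | dc; Z -> c | SF.
TERM: introduce A -> c, B -> d and substitute in every rule of length ≥2.

S -> c | AS | BA | BZ | FA; A -> c; B -> d; F -> BA | FA; Z -> c | SF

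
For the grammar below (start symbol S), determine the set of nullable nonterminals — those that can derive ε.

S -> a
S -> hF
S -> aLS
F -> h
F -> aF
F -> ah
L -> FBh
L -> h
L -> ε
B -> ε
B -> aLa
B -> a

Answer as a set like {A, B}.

Directly nullable (have an ε-rule): {B, L}.
Not nullable: F, S — each has a terminal in every rule's right-hand side or depends on a non-nullable symbol.

{B, L}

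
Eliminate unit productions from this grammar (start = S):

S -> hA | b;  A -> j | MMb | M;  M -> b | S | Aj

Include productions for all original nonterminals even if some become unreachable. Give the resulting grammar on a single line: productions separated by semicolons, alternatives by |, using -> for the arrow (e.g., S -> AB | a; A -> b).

Unit productions: A->M, M->S.
Unit pairs (A ⇒* B via units): (A,M), (A,S), (M,S).
S: inherits non-unit rules of {S} → b | hA.
A: inherits non-unit rules of {A, M, S} → Aj | MMb | b | hA | j.
M: inherits non-unit rules of {M, S} → Aj | b | hA.

S -> b | hA; A -> b | j | Aj | hA | MMb; M -> b | Aj | hA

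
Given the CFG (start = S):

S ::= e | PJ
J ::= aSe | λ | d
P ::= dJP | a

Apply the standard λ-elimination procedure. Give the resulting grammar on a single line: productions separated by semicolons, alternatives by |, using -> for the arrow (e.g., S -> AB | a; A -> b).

Nullable set: {J}.
S -> PJ: J nullable, giving P | PJ.
Drop J -> λ.
P -> dJP: J nullable, giving dJP | dP.
Unchanged (no nullable symbols): S -> e; J -> aSe; J -> d; P -> a.

S -> P | e | PJ; J -> d | aSe; P -> a | dP | dJP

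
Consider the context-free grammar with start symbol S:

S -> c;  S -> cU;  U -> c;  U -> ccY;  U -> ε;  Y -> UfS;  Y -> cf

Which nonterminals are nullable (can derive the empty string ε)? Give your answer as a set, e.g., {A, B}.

{U}

Directly nullable (have an ε-rule): {U}.
Not nullable: S, Y — each has a terminal in every rule's right-hand side or depends on a non-nullable symbol.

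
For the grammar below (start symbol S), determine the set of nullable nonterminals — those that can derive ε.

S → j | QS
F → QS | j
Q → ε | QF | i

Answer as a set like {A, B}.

Directly nullable (have an ε-rule): {Q}.
Not nullable: F, S — each has a terminal in every rule's right-hand side or depends on a non-nullable symbol.

{Q}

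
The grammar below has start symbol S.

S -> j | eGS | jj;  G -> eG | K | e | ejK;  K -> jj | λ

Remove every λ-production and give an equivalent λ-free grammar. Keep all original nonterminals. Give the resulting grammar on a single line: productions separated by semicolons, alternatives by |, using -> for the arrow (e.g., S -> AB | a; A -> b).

S -> j | eS | jj | eGS; G -> K | e | eG | ej | ejK; K -> jj

Nullable set: {G, K}.
S -> eGS: G nullable, giving eGS | eS.
G -> K: K nullable, giving K.
G -> eG: G nullable, giving e | eG.
G -> ejK: K nullable, giving ej | ejK.
Drop K -> λ.
Unchanged (no nullable symbols): S -> j; S -> jj; G -> e; K -> jj.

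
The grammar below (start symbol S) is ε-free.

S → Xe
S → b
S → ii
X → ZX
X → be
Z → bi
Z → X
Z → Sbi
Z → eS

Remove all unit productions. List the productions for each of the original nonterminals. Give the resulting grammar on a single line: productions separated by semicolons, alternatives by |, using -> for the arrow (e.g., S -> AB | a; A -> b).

S -> b | Xe | ii; X -> ZX | be; Z -> ZX | be | bi | eS | Sbi

Unit productions: Z->X.
Unit pairs (A ⇒* B via units): (Z,X).
S: inherits non-unit rules of {S} → Xe | b | ii.
X: inherits non-unit rules of {X} → ZX | be.
Z: inherits non-unit rules of {X, Z} → Sbi | ZX | be | bi | eS.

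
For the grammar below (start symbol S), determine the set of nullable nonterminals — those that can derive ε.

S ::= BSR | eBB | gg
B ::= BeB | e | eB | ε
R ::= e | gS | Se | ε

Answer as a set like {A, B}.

{B, R}

Directly nullable (have an ε-rule): {B, R}.
Not nullable: S — each has a terminal in every rule's right-hand side or depends on a non-nullable symbol.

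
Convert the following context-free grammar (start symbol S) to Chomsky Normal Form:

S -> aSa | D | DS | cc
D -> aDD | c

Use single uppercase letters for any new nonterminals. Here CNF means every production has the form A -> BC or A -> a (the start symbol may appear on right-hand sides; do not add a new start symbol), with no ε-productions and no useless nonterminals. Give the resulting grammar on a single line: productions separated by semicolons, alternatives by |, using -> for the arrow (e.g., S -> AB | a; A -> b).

No ε-productions.
After unit-elimination: S -> c | DS | cc | aDD | aSa; D -> c | aDD.
TERM: introduce A -> a, B -> c and substitute in every rule of length ≥2.
BIN: D -> ADD becomes D -> AC, C -> DD; S -> ADD becomes S -> AE, E -> DD; S -> ASA becomes S -> AF, F -> SA.

S -> c | AE | AF | BB | DS; A -> a; B -> c; C -> DD; D -> c | AC; E -> DD; F -> SA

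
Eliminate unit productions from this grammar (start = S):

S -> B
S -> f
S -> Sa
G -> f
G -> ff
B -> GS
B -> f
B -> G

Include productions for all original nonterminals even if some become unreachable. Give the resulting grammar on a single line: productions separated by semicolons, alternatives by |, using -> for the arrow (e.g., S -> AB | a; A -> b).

Unit productions: B->G, S->B.
Unit pairs (A ⇒* B via units): (B,G), (S,B), (S,G).
S: inherits non-unit rules of {B, G, S} → GS | Sa | f | ff.
B: inherits non-unit rules of {B, G} → GS | f | ff.
G: inherits non-unit rules of {G} → f | ff.

S -> f | GS | Sa | ff; B -> f | GS | ff; G -> f | ff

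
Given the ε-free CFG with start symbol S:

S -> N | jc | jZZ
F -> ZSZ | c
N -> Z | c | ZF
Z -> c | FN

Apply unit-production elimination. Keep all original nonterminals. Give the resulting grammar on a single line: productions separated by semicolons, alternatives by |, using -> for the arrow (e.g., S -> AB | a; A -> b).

S -> c | FN | ZF | jc | jZZ; F -> c | ZSZ; N -> c | FN | ZF; Z -> c | FN

Unit productions: N->Z, S->N.
Unit pairs (A ⇒* B via units): (N,Z), (S,N), (S,Z).
S: inherits non-unit rules of {N, S, Z} → FN | ZF | c | jZZ | jc.
F: inherits non-unit rules of {F} → ZSZ | c.
N: inherits non-unit rules of {N, Z} → FN | ZF | c.
Z: inherits non-unit rules of {Z} → FN | c.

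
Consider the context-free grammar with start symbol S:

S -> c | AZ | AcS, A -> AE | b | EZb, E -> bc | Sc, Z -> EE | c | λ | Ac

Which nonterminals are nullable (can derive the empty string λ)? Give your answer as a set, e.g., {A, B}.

Directly nullable (have an ε-rule): {Z}.
Not nullable: A, E, S — each has a terminal in every rule's right-hand side or depends on a non-nullable symbol.

{Z}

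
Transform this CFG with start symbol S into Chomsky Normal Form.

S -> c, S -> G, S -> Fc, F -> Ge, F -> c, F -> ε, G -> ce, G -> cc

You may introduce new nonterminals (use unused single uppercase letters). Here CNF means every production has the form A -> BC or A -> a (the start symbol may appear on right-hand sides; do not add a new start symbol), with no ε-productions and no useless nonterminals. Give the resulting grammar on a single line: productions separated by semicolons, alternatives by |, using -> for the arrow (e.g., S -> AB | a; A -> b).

S -> c | BA | BB | FB; A -> e; B -> c; F -> c | GA; G -> BA | BB

Nullable: {F}; after ε-elimination: S -> G | c | Fc; F -> c | Ge; G -> cc | ce.
After unit-elimination: S -> c | Fc | cc | ce; F -> c | Ge; G -> cc | ce.
TERM: introduce B -> c, A -> e and substitute in every rule of length ≥2.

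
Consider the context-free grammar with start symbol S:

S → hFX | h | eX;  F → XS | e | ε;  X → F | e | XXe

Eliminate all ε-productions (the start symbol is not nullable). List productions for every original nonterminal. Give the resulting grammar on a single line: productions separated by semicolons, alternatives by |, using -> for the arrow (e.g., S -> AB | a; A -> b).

Nullable set: {F, X}.
S -> eX: X nullable, giving e | eX.
S -> hFX: F, X nullable, giving h | hF | hFX | hX.
Drop F -> ε.
F -> XS: X nullable, giving S | XS.
X -> F: F nullable, giving F.
X -> XXe: X, X nullable, giving XXe | Xe | e.
Unchanged (no nullable symbols): S -> h; F -> e; X -> e.

S -> e | h | eX | hF | hX | hFX; F -> S | e | XS; X -> F | e | Xe | XXe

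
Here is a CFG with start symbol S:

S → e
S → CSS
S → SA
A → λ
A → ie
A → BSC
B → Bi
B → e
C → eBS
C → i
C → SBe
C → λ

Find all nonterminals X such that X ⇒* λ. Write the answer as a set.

Directly nullable (have an ε-rule): {A, C}.
Not nullable: B, S — each has a terminal in every rule's right-hand side or depends on a non-nullable symbol.

{A, C}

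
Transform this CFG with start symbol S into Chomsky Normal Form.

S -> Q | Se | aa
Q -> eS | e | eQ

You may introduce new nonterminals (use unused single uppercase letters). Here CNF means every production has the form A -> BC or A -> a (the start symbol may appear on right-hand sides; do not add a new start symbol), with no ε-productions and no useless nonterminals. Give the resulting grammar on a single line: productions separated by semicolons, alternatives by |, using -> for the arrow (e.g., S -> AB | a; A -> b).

S -> e | AQ | AS | BB | SA; A -> e; B -> a; Q -> e | AQ | AS

No ε-productions.
After unit-elimination: S -> e | Se | aa | eQ | eS; Q -> e | eQ | eS.
TERM: introduce B -> a, A -> e and substitute in every rule of length ≥2.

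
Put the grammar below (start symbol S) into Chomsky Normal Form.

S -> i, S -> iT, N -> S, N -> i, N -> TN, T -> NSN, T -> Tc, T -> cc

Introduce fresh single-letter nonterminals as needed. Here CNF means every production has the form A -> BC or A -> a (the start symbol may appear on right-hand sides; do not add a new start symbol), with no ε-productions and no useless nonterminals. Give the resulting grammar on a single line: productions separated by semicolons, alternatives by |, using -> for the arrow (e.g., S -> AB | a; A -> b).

S -> i | AT; A -> i; B -> c; C -> SN; N -> i | AT | TN; T -> BB | NC | TB

No ε-productions.
After unit-elimination: S -> i | iT; N -> i | TN | iT; T -> Tc | cc | NSN.
TERM: introduce B -> c, A -> i and substitute in every rule of length ≥2.
BIN: T -> NSN becomes T -> NC, C -> SN.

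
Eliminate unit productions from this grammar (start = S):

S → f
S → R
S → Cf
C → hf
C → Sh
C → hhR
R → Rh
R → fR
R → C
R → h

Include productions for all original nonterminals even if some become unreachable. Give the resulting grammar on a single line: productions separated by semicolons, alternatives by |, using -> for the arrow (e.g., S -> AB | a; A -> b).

S -> f | h | Cf | Rh | Sh | fR | hf | hhR; C -> Sh | hf | hhR; R -> h | Rh | Sh | fR | hf | hhR

Unit productions: R->C, S->R.
Unit pairs (A ⇒* B via units): (R,C), (S,C), (S,R).
S: inherits non-unit rules of {C, R, S} → Cf | Rh | Sh | f | fR | h | hf | hhR.
C: inherits non-unit rules of {C} → Sh | hf | hhR.
R: inherits non-unit rules of {C, R} → Rh | Sh | fR | h | hf | hhR.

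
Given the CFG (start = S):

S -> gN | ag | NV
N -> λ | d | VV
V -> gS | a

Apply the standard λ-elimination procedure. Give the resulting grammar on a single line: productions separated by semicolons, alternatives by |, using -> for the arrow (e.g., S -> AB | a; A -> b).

Nullable set: {N}.
S -> NV: N nullable, giving NV | V.
S -> gN: N nullable, giving g | gN.
Drop N -> λ.
Unchanged (no nullable symbols): S -> ag; N -> VV; N -> d; V -> a; V -> gS.

S -> V | g | NV | ag | gN; N -> d | VV; V -> a | gS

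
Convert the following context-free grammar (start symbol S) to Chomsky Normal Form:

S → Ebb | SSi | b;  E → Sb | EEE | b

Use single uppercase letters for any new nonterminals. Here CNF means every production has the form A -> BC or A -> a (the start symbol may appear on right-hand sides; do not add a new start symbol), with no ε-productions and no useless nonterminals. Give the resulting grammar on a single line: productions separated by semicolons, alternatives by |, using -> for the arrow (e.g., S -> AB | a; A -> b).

No ε-productions.
No unit productions to eliminate.
TERM: introduce A -> b, B -> i and substitute in every rule of length ≥2.
BIN: E -> EEE becomes E -> EC, C -> EE; S -> EAA becomes S -> ED, D -> AA; S -> SSB becomes S -> SF, F -> SB.

S -> b | ED | SF; A -> b; B -> i; C -> EE; D -> AA; E -> b | EC | SA; F -> SB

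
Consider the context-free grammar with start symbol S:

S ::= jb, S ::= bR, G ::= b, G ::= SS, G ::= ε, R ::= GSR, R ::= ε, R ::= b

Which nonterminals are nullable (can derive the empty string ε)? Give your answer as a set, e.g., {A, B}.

{G, R}

Directly nullable (have an ε-rule): {G, R}.
Not nullable: S — each has a terminal in every rule's right-hand side or depends on a non-nullable symbol.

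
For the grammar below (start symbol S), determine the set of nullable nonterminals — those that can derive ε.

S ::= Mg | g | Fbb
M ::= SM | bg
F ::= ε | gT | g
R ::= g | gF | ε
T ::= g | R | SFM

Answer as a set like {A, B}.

Directly nullable (have an ε-rule): {F, R}.
T is nullable via T -> R (every symbol on the right is already known nullable).
Not nullable: M, S — each has a terminal in every rule's right-hand side or depends on a non-nullable symbol.

{F, R, T}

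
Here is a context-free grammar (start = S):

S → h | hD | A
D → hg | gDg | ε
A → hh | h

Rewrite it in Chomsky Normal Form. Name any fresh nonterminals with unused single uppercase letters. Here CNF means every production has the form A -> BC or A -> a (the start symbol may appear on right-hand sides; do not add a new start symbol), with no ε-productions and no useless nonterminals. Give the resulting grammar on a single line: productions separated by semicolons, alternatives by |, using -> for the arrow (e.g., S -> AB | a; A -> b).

S -> h | BB | BD; B -> h; C -> g; D -> BC | CC | CE; E -> DC

Nullable: {D}; after ε-elimination: S -> A | h | hD; A -> h | hh; D -> gg | hg | gDg.
After unit-elimination: S -> h | hD | hh; A -> h | hh; D -> gg | hg | gDg.
TERM: introduce C -> g, B -> h and substitute in every rule of length ≥2.
BIN: D -> CDC becomes D -> CE, E -> DC.
Drop unreachable/unproductive: A.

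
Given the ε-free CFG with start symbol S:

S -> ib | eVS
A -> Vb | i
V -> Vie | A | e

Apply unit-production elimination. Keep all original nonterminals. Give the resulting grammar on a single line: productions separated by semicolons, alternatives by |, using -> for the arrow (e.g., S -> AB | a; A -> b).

S -> ib | eVS; A -> i | Vb; V -> e | i | Vb | Vie

Unit productions: V->A.
Unit pairs (A ⇒* B via units): (V,A).
S: inherits non-unit rules of {S} → eVS | ib.
A: inherits non-unit rules of {A} → Vb | i.
V: inherits non-unit rules of {A, V} → Vb | Vie | e | i.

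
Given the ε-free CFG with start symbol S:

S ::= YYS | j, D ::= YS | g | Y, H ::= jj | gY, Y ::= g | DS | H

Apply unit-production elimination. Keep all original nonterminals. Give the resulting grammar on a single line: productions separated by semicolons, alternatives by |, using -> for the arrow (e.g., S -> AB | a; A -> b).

Unit productions: D->Y, Y->H.
Unit pairs (A ⇒* B via units): (D,H), (D,Y), (Y,H).
S: inherits non-unit rules of {S} → YYS | j.
D: inherits non-unit rules of {D, H, Y} → DS | YS | g | gY | jj.
H: inherits non-unit rules of {H} → gY | jj.
Y: inherits non-unit rules of {H, Y} → DS | g | gY | jj.

S -> j | YYS; D -> g | DS | YS | gY | jj; H -> gY | jj; Y -> g | DS | gY | jj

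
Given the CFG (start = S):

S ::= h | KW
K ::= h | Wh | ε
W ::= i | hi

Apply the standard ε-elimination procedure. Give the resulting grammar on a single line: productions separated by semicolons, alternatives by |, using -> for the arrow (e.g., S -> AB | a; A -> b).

S -> W | h | KW; K -> h | Wh; W -> i | hi

Nullable set: {K}.
S -> KW: K nullable, giving KW | W.
Drop K -> ε.
Unchanged (no nullable symbols): S -> h; K -> Wh; K -> h; W -> hi; W -> i.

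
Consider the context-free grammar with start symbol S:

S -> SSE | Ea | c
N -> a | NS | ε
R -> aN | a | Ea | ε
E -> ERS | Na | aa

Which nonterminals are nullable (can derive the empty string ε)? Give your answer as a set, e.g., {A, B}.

Directly nullable (have an ε-rule): {N, R}.
Not nullable: E, S — each has a terminal in every rule's right-hand side or depends on a non-nullable symbol.

{N, R}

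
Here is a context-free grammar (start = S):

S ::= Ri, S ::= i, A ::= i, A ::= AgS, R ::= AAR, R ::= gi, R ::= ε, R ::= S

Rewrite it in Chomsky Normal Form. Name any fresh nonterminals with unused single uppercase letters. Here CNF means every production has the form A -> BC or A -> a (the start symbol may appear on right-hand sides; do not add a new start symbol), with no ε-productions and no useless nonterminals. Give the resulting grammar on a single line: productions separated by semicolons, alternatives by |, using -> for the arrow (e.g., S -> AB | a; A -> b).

Nullable: {R}; after ε-elimination: S -> i | Ri; A -> i | AgS; R -> S | AA | gi | AAR.
After unit-elimination: S -> i | Ri; A -> i | AgS; R -> i | AA | Ri | gi | AAR.
TERM: introduce B -> g, C -> i and substitute in every rule of length ≥2.
BIN: A -> ABS becomes A -> AD, D -> BS; R -> AAR becomes R -> AE, E -> AR.

S -> i | RC; A -> i | AD; B -> g; C -> i; D -> BS; E -> AR; R -> i | AA | AE | BC | RC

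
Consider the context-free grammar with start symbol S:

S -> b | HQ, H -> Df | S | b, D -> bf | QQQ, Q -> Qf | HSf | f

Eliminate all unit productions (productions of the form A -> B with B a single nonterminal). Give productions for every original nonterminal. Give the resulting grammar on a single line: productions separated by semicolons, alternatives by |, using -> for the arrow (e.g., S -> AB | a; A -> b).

Unit productions: H->S.
Unit pairs (A ⇒* B via units): (H,S).
S: inherits non-unit rules of {S} → HQ | b.
D: inherits non-unit rules of {D} → QQQ | bf.
H: inherits non-unit rules of {H, S} → Df | HQ | b.
Q: inherits non-unit rules of {Q} → HSf | Qf | f.

S -> b | HQ; D -> bf | QQQ; H -> b | Df | HQ; Q -> f | Qf | HSf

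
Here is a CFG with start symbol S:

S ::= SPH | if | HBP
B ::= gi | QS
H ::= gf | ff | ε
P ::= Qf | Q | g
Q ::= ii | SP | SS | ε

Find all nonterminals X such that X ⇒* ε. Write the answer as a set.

Directly nullable (have an ε-rule): {H, Q}.
P is nullable via P -> Q (every symbol on the right is already known nullable).
Not nullable: B, S — each has a terminal in every rule's right-hand side or depends on a non-nullable symbol.

{H, P, Q}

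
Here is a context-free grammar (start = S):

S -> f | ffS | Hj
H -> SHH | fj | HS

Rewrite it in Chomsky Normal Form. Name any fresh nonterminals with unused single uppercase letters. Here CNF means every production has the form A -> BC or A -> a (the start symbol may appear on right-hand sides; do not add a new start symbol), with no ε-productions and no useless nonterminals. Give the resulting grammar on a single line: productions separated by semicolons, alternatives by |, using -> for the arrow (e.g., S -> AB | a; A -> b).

S -> f | AD | HB; A -> f; B -> j; C -> HH; D -> AS; H -> AB | HS | SC

No ε-productions.
No unit productions to eliminate.
TERM: introduce A -> f, B -> j and substitute in every rule of length ≥2.
BIN: H -> SHH becomes H -> SC, C -> HH; S -> AAS becomes S -> AD, D -> AS.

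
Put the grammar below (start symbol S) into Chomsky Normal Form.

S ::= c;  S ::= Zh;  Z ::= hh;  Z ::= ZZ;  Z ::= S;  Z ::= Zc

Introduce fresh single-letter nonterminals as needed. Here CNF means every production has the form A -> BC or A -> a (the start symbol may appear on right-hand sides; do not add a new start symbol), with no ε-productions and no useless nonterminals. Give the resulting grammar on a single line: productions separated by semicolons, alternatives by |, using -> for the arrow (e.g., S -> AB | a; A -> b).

S -> c | ZA; A -> h; B -> c; Z -> c | AA | ZA | ZB | ZZ

No ε-productions.
After unit-elimination: S -> c | Zh; Z -> c | ZZ | Zc | Zh | hh.
TERM: introduce B -> c, A -> h and substitute in every rule of length ≥2.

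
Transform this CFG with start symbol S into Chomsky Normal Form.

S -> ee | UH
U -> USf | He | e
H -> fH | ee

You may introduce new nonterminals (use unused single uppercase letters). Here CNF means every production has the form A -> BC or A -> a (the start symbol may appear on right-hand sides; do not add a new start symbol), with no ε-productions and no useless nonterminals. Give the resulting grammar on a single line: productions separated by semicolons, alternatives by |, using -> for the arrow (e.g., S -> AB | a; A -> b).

No ε-productions.
No unit productions to eliminate.
TERM: introduce A -> e, B -> f and substitute in every rule of length ≥2.
BIN: U -> USB becomes U -> UC, C -> SB.

S -> AA | UH; A -> e; B -> f; C -> SB; H -> AA | BH; U -> e | HA | UC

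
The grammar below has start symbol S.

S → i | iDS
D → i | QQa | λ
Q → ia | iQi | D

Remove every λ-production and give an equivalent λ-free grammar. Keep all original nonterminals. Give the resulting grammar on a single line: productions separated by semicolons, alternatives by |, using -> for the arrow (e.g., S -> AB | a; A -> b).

Nullable set: {D, Q}.
S -> iDS: D nullable, giving iDS | iS.
Drop D -> λ.
D -> QQa: Q, Q nullable, giving QQa | Qa | a.
Q -> D: D nullable, giving D.
Q -> iQi: Q nullable, giving iQi | ii.
Unchanged (no nullable symbols): S -> i; D -> i; Q -> ia.

S -> i | iS | iDS; D -> a | i | Qa | QQa; Q -> D | ia | ii | iQi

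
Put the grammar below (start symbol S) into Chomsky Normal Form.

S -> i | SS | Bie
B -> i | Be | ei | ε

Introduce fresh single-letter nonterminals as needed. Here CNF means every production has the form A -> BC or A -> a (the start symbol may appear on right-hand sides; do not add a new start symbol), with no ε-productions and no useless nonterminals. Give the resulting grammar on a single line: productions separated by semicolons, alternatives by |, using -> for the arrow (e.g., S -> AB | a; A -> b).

S -> i | BD | CA | SS; A -> e; B -> e | i | AC | BA; C -> i; D -> CA

Nullable: {B}; after ε-elimination: S -> i | SS | ie | Bie; B -> e | i | Be | ei.
No unit productions to eliminate.
TERM: introduce A -> e, C -> i and substitute in every rule of length ≥2.
BIN: S -> BCA becomes S -> BD, D -> CA.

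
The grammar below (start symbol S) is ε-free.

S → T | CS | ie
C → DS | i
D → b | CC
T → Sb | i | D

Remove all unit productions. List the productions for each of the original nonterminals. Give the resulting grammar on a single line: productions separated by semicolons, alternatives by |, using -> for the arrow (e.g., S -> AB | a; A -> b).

Unit productions: S->T, T->D.
Unit pairs (A ⇒* B via units): (S,D), (S,T), (T,D).
S: inherits non-unit rules of {D, S, T} → CC | CS | Sb | b | i | ie.
C: inherits non-unit rules of {C} → DS | i.
D: inherits non-unit rules of {D} → CC | b.
T: inherits non-unit rules of {D, T} → CC | Sb | b | i.

S -> b | i | CC | CS | Sb | ie; C -> i | DS; D -> b | CC; T -> b | i | CC | Sb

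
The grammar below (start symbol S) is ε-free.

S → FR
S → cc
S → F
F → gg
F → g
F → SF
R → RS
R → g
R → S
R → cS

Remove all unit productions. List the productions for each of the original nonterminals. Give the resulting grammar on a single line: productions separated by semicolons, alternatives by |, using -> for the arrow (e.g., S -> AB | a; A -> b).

Unit productions: R->S, S->F.
Unit pairs (A ⇒* B via units): (R,F), (R,S), (S,F).
S: inherits non-unit rules of {F, S} → FR | SF | cc | g | gg.
F: inherits non-unit rules of {F} → SF | g | gg.
R: inherits non-unit rules of {F, R, S} → FR | RS | SF | cS | cc | g | gg.

S -> g | FR | SF | cc | gg; F -> g | SF | gg; R -> g | FR | RS | SF | cS | cc | gg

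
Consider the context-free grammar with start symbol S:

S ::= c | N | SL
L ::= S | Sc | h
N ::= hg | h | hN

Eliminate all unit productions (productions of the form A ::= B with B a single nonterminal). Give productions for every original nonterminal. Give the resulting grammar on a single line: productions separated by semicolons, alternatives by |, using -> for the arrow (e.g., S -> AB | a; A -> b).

Unit productions: L->S, S->N.
Unit pairs (A ⇒* B via units): (L,N), (L,S), (S,N).
S: inherits non-unit rules of {N, S} → SL | c | h | hN | hg.
L: inherits non-unit rules of {L, N, S} → SL | Sc | c | h | hN | hg.
N: inherits non-unit rules of {N} → h | hN | hg.

S -> c | h | SL | hN | hg; L -> c | h | SL | Sc | hN | hg; N -> h | hN | hg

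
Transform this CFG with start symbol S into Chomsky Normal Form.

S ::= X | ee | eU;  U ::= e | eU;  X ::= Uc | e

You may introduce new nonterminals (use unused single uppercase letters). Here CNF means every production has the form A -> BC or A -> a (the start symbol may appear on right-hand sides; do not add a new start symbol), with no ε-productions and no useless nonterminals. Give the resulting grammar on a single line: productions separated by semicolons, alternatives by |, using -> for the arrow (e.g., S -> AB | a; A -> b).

No ε-productions.
After unit-elimination: S -> e | Uc | eU | ee; U -> e | eU; X -> e | Uc.
TERM: introduce A -> c, B -> e and substitute in every rule of length ≥2.
Drop unreachable/unproductive: X.

S -> e | BB | BU | UA; A -> c; B -> e; U -> e | BU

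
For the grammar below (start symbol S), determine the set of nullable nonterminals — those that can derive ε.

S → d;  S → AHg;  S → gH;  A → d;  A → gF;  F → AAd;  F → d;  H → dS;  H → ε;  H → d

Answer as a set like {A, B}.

Directly nullable (have an ε-rule): {H}.
Not nullable: A, F, S — each has a terminal in every rule's right-hand side or depends on a non-nullable symbol.

{H}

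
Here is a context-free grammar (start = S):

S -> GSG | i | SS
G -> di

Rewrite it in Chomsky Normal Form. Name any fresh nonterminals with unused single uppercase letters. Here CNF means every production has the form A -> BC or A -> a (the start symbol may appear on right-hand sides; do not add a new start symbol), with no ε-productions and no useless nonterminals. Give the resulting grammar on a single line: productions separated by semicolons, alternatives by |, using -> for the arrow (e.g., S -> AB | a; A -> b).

S -> i | GC | SS; A -> d; B -> i; C -> SG; G -> AB

No ε-productions.
No unit productions to eliminate.
TERM: introduce A -> d, B -> i and substitute in every rule of length ≥2.
BIN: S -> GSG becomes S -> GC, C -> SG.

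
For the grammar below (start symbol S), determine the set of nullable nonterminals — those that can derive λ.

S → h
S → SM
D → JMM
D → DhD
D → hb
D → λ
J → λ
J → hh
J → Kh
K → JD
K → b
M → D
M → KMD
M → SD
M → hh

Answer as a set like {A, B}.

Directly nullable (have an ε-rule): {D, J}.
K is nullable via K -> JD (every symbol on the right is already known nullable).
M is nullable via M -> D (every symbol on the right is already known nullable).
Not nullable: S — each has a terminal in every rule's right-hand side or depends on a non-nullable symbol.

{D, J, K, M}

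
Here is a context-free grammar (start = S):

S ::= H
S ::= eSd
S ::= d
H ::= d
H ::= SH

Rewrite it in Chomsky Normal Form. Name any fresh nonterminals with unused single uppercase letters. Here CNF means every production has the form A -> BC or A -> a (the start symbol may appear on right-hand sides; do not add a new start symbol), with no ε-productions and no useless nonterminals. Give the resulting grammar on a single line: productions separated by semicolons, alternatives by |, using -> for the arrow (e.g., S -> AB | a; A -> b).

No ε-productions.
After unit-elimination: S -> d | SH | eSd; H -> d | SH.
TERM: introduce B -> d, A -> e and substitute in every rule of length ≥2.
BIN: S -> ASB becomes S -> AC, C -> SB.

S -> d | AC | SH; A -> e; B -> d; C -> SB; H -> d | SH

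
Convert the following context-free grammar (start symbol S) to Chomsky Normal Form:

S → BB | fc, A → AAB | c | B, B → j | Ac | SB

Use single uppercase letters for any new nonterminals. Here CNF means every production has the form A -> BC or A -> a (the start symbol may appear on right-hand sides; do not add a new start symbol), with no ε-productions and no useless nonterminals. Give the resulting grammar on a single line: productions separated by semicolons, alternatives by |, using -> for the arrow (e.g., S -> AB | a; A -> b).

S -> BB | DC; A -> c | j | AC | AE | SB; B -> j | AC | SB; C -> c; D -> f; E -> AB

No ε-productions.
After unit-elimination: S -> BB | fc; A -> c | j | Ac | SB | AAB; B -> j | Ac | SB.
TERM: introduce C -> c, D -> f and substitute in every rule of length ≥2.
BIN: A -> AAB becomes A -> AE, E -> AB.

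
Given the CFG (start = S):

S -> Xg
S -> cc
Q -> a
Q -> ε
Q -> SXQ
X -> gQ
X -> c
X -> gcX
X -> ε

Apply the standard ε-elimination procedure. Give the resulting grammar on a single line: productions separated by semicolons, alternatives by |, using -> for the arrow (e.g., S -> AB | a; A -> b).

Nullable set: {Q, X}.
S -> Xg: X nullable, giving Xg | g.
Drop Q -> ε.
Q -> SXQ: X, Q nullable, giving S | SQ | SX | SXQ.
Drop X -> ε.
X -> gQ: Q nullable, giving g | gQ.
X -> gcX: X nullable, giving gc | gcX.
Unchanged (no nullable symbols): S -> cc; Q -> a; X -> c.

S -> g | Xg | cc; Q -> S | a | SQ | SX | SXQ; X -> c | g | gQ | gc | gcX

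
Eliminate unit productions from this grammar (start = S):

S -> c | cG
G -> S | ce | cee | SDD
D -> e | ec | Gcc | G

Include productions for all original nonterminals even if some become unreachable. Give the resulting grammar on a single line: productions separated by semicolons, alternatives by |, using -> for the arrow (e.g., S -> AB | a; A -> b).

Unit productions: D->G, G->S.
Unit pairs (A ⇒* B via units): (D,G), (D,S), (G,S).
S: inherits non-unit rules of {S} → c | cG.
D: inherits non-unit rules of {D, G, S} → Gcc | SDD | c | cG | ce | cee | e | ec.
G: inherits non-unit rules of {G, S} → SDD | c | cG | ce | cee.

S -> c | cG; D -> c | e | cG | ce | ec | Gcc | SDD | cee; G -> c | cG | ce | SDD | cee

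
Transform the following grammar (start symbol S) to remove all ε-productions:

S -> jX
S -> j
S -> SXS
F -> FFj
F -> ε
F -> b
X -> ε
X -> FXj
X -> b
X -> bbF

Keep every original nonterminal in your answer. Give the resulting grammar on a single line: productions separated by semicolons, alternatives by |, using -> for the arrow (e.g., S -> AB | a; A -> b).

Nullable set: {F, X}.
S -> SXS: X nullable, giving SS | SXS.
S -> jX: X nullable, giving j | jX.
Drop F -> ε.
F -> FFj: F, F nullable, giving FFj | Fj | j.
Drop X -> ε.
X -> FXj: F, X nullable, giving FXj | Fj | Xj | j.
X -> bbF: F nullable, giving bb | bbF.
Unchanged (no nullable symbols): S -> j; F -> b; X -> b.

S -> j | SS | jX | SXS; F -> b | j | Fj | FFj; X -> b | j | Fj | Xj | bb | FXj | bbF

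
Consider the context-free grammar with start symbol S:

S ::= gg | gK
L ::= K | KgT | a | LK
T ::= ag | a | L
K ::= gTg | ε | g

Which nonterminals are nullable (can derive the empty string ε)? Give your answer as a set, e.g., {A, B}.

{K, L, T}

Directly nullable (have an ε-rule): {K}.
L is nullable via L -> K (every symbol on the right is already known nullable).
T is nullable via T -> L (every symbol on the right is already known nullable).
Not nullable: S — each has a terminal in every rule's right-hand side or depends on a non-nullable symbol.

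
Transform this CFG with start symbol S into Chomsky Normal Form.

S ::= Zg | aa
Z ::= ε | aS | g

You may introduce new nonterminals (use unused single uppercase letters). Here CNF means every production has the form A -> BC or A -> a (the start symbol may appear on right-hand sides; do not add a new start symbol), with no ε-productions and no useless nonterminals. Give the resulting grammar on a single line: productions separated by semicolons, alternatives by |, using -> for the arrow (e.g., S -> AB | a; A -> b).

Nullable: {Z}; after ε-elimination: S -> g | Zg | aa; Z -> g | aS.
No unit productions to eliminate.
TERM: introduce B -> a, A -> g and substitute in every rule of length ≥2.

S -> g | BB | ZA; A -> g; B -> a; Z -> g | BS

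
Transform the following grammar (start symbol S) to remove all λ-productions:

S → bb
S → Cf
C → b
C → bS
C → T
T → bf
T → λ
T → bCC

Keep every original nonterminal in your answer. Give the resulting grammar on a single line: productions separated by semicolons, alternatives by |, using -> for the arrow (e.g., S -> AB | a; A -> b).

S -> f | Cf | bb; C -> T | b | bS; T -> b | bC | bf | bCC

Nullable set: {C, T}.
S -> Cf: C nullable, giving Cf | f.
C -> T: T nullable, giving T.
Drop T -> λ.
T -> bCC: C, C nullable, giving b | bC | bCC.
Unchanged (no nullable symbols): S -> bb; C -> b; C -> bS; T -> bf.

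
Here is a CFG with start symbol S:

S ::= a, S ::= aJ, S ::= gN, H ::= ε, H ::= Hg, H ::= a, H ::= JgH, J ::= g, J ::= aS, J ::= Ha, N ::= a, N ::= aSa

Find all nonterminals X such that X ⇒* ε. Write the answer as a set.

Directly nullable (have an ε-rule): {H}.
Not nullable: J, N, S — each has a terminal in every rule's right-hand side or depends on a non-nullable symbol.

{H}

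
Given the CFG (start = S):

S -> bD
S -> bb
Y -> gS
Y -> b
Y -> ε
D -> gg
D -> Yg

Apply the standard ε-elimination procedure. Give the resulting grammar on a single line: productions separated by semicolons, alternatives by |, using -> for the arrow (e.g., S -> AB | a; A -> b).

S -> bD | bb; D -> g | Yg | gg; Y -> b | gS

Nullable set: {Y}.
D -> Yg: Y nullable, giving Yg | g.
Drop Y -> ε.
Unchanged (no nullable symbols): S -> bD; S -> bb; D -> gg; Y -> b; Y -> gS.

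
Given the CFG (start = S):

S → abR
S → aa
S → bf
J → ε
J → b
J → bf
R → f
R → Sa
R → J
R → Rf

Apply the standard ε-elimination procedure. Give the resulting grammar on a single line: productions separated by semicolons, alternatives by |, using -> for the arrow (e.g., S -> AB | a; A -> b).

S -> aa | ab | bf | abR; J -> b | bf; R -> J | f | Rf | Sa

Nullable set: {J, R}.
S -> abR: R nullable, giving ab | abR.
Drop J -> ε.
R -> J: J nullable, giving J.
R -> Rf: R nullable, giving Rf | f.
Unchanged (no nullable symbols): S -> aa; S -> bf; J -> b; J -> bf; R -> Sa; R -> f.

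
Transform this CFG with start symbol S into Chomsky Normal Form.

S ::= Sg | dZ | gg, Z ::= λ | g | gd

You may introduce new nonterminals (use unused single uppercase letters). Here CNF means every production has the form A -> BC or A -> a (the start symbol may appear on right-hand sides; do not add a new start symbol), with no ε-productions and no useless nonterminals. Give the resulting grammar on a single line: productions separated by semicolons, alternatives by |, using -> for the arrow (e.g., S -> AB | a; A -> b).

S -> d | AA | BZ | SA; A -> g; B -> d; Z -> g | AB

Nullable: {Z}; after ε-elimination: S -> d | Sg | dZ | gg; Z -> g | gd.
No unit productions to eliminate.
TERM: introduce B -> d, A -> g and substitute in every rule of length ≥2.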